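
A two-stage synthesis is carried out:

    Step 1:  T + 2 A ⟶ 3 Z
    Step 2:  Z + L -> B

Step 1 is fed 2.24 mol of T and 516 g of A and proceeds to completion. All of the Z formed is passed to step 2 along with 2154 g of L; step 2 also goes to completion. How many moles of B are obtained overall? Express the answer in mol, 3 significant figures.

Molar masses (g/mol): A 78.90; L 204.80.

6.72 mol

Step 1:
n(T) = 2.240 mol
n(A) = 516.0 / 78.90 = 6.540 mol
n/ν for T = 2.240/1 = 2.240
n/ν for A = 6.540/2 = 3.270
Smallest n/ν is T → limiting reagent.
n(Z) produced = (3/1) × 2.240 = 6.720 mol
Step 2:
n(Z) available = 6.720 mol
n(L) = 2154 / 204.80 = 10.52 mol
n/ν for Z = 6.720/1 = 6.720
n/ν for L = 10.52/1 = 10.52
Smallest n/ν is Z → limiting reagent.
n(B) = (1/1) × 6.720 = 6.720 mol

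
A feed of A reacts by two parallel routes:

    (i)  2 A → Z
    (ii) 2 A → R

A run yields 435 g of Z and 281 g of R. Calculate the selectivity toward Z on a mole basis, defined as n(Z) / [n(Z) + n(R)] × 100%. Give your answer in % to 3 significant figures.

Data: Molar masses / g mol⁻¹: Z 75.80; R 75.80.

60.8 %

n(Z) = 435 / 75.80 = 5.739 mol
n(R) = 281 / 75.80 = 3.707 mol
selectivity = 5.739/(5.739+3.707) × 100 = 60.76 %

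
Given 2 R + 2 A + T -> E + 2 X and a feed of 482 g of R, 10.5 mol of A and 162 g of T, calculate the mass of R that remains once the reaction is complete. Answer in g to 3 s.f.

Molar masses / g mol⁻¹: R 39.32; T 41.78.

n(R) = 482.0 / 39.32 = 12.26 mol
n(A) = 10.50 mol
n(T) = 162.0 / 41.78 = 3.877 mol
n/ν → R: 6.130, A: 5.250, T: 3.877; T is limiting.
R consumed = (2/1) × 3.877 = 7.754 mol
R remaining = 12.26 − 7.754 = 4.506 mol
mass = 4.506 × 39.32 = 177.2 g

177 g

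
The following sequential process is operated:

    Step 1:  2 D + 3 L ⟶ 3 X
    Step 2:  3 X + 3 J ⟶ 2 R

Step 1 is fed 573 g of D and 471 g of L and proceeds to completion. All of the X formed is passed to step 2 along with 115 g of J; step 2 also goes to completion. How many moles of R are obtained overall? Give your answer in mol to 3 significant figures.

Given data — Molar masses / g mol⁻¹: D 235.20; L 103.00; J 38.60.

1.99 mol

Step 1:
n(D) = 573.0 / 235.20 = 2.436 mol
n(L) = 471.0 / 103.00 = 4.573 mol
n/ν for D = 2.436/2 = 1.218
n/ν for L = 4.573/3 = 1.524
Smallest n/ν is D → limiting reagent.
n(X) produced = (3/2) × 2.436 = 3.654 mol
Step 2:
n(X) available = 3.654 mol
n(J) = 115.0 / 38.60 = 2.979 mol
n/ν for X = 3.654/3 = 1.218
n/ν for J = 2.979/3 = 0.9930
Smallest n/ν is J → limiting reagent.
n(R) = (2/3) × 2.979 = 1.986 mol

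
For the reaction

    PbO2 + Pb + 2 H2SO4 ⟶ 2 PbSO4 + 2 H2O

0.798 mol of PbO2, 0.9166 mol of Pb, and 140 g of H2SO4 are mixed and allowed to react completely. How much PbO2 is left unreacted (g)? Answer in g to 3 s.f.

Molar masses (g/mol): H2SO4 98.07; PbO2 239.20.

n(PbO2) = 0.7980 mol
n(Pb) = 0.9166 mol
n(H2SO4) = 140.0 / 98.07 = 1.428 mol
n/ν → PbO2: 0.7980, Pb: 0.9166, H2SO4: 0.7140; H2SO4 is limiting.
PbO2 consumed = (1/2) × 1.428 = 0.7140 mol
PbO2 remaining = 0.7980 − 0.7140 = 0.08400 mol
mass = 0.08400 × 239.20 = 20.09 g

20.1 g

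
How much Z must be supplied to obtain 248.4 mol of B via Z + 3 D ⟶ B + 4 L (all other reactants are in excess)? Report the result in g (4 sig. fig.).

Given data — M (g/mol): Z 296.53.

n(B) = 248.4 mol
n(Z) = (1/1) × 248.4 = 248.4 mol
mass = 248.4 × 296.53 = 73660 g

73660 g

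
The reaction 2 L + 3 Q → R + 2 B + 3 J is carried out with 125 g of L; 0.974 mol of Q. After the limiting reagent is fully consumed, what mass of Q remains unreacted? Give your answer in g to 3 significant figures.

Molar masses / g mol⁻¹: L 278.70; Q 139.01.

41.9 g

n(L) = 125.0 / 278.70 = 0.4485 mol
n(Q) = 0.9740 mol
n/ν for L = 0.4485/2 = 0.2243
n/ν for Q = 0.9740/3 = 0.3247
Smallest n/ν is L → limiting reagent.
Q consumed = (3/2) × 0.4485 = 0.6728 mol
Q remaining = 0.9740 − 0.6728 = 0.3012 mol
mass = 0.3012 × 139.01 = 41.87 g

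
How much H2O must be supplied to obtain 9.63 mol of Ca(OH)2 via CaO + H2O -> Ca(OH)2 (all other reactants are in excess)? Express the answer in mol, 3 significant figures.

n(Ca(OH)2) = 9.630 mol
n(H2O) = (1/1) × 9.630 = 9.630 mol

9.63 mol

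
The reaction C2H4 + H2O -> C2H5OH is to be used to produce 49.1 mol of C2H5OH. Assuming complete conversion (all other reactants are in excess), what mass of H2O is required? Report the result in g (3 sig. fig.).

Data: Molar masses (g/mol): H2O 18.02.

n(C2H5OH) = 49.10 mol
n(H2O) = (1/1) × 49.10 = 49.10 mol
mass = 49.10 × 18.02 = 884.8 g

885 g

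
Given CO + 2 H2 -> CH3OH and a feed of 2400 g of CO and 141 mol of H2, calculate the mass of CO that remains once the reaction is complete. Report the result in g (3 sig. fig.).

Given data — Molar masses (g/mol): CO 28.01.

n(CO) = 2400 / 28.01 = 85.68 mol
n(H2) = 141.0 mol
n/ν for CO = 85.68/1 = 85.68
n/ν for H2 = 141.0/2 = 70.50
Smallest n/ν is H2 → limiting reagent.
CO consumed = (1/2) × 141.0 = 70.50 mol
CO remaining = 85.68 − 70.50 = 15.18 mol
mass = 15.18 × 28.01 = 425.2 g

425 g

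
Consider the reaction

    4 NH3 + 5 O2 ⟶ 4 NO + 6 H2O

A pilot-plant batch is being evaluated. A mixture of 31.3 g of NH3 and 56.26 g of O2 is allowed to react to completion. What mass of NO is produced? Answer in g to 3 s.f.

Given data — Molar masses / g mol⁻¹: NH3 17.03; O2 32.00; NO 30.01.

n(NH3) = 31.30 / 17.03 = 1.838 mol
n(O2) = 56.26 / 32.00 = 1.758 mol
n/ν for NH3 = 1.838/4 = 0.4595
n/ν for O2 = 1.758/5 = 0.3516
Smallest n/ν is O2 → limiting reagent.
n(NO) = (4/5) × 1.758 = 1.406 mol
mass = 1.406 × 30.01 = 42.19 g

42.2 g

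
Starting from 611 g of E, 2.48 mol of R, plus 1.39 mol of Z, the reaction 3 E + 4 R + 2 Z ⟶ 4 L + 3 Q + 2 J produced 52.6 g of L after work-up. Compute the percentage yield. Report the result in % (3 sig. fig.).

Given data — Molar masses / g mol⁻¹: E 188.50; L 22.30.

n(E) = 611.0 / 188.50 = 3.241 mol
n(R) = 2.480 mol
n(Z) = 1.390 mol
n/ν for E = 3.241/3 = 1.080
n/ν for R = 2.480/4 = 0.6200
n/ν for Z = 1.390/2 = 0.6950
Smallest n/ν is R → limiting reagent.
theoretical n(L) = (4/4) × 2.480 = 2.480 mol → 55.30 g
% yield = 52.6 / 55.30 × 100 = 95.12 %

95.1 %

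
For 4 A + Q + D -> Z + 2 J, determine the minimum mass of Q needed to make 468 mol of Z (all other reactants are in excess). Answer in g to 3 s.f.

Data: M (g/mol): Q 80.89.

37900 g

n(Z) = 468.0 mol
n(Q) = (1/1) × 468.0 = 468.0 mol
mass = 468.0 × 80.89 = 37860 g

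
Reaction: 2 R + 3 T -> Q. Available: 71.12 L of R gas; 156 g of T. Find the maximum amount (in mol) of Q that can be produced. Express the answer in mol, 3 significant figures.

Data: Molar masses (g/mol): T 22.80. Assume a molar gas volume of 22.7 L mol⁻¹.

1.57 mol

n(R) = 71.12 / 22.7 = 3.133 mol
n(T) = 156.0 / 22.80 = 6.842 mol
n/ν for R = 3.133/2 = 1.567
n/ν for T = 6.842/3 = 2.281
Smallest n/ν is R → limiting reagent.
n(Q) = (1/2) × 3.133 = 1.567 mol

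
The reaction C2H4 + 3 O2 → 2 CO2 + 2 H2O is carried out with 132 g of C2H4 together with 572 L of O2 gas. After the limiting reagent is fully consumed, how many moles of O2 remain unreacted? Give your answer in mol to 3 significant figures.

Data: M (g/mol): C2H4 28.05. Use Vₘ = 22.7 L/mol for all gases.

11.1 mol

n(C2H4) = 132.0 / 28.05 = 4.706 mol
n(O2) = 572.0 / 22.7 = 25.20 mol
n/ν → C2H4: 4.706, O2: 8.400; C2H4 is limiting.
O2 consumed = (3/1) × 4.706 = 14.12 mol
O2 remaining = 25.20 − 14.12 = 11.08 mol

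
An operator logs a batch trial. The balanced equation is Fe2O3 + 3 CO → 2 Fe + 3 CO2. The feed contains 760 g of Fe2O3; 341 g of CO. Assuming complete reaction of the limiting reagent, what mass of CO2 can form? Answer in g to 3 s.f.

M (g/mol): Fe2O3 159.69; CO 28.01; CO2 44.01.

n(Fe2O3) = 760.0 / 159.69 = 4.759 mol
n(CO) = 341.0 / 28.01 = 12.17 mol
n/ν for Fe2O3 = 4.759/1 = 4.759
n/ν for CO = 12.17/3 = 4.057
Smallest n/ν is CO → limiting reagent.
n(CO2) = (3/3) × 12.17 = 12.17 mol
mass = 12.17 × 44.01 = 535.6 g

536 g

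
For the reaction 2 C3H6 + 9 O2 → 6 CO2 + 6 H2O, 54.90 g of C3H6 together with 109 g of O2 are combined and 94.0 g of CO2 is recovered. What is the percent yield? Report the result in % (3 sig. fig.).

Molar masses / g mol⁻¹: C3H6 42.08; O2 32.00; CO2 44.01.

94.1 %

n(C3H6) = 54.90 / 42.08 = 1.305 mol
n(O2) = 109.0 / 32.00 = 3.406 mol
n/ν → C3H6: 0.6525, O2: 0.3784; O2 is limiting.
theoretical n(CO2) = (6/9) × 3.406 = 2.271 mol → 99.95 g
% yield = 94.0 / 99.95 × 100 = 94.05 %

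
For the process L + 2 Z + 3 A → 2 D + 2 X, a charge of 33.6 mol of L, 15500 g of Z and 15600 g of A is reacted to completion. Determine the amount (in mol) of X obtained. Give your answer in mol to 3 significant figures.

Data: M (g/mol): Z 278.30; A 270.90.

38.4 mol

n(L) = 33.60 mol
n(Z) = 15500 / 278.30 = 55.70 mol
n(A) = 15600 / 270.90 = 57.59 mol
n/ν → L: 33.60, Z: 27.85, A: 19.20; A is limiting.
n(X) = (2/3) × 57.59 = 38.39 mol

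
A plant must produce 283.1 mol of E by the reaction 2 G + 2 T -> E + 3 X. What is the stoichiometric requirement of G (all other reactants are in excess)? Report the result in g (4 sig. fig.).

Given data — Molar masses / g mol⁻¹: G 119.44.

67630 g

n(E) = 283.1 mol
n(G) = (2/1) × 283.1 = 566.2 mol
mass = 566.2 × 119.44 = 67630 g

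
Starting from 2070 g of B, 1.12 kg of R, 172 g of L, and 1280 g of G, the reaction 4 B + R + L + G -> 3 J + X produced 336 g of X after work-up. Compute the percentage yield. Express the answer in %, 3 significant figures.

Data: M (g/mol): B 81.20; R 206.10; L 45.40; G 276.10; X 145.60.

n(B) = 2070 / 81.20 = 25.49 mol
n(R) = 1.120×1000 / 206.10 = 5.434 mol
n(L) = 172.0 / 45.40 = 3.789 mol
n(G) = 1280 / 276.10 = 4.636 mol
n/ν for B = 25.49/4 = 6.373
n/ν for R = 5.434/1 = 5.434
n/ν for L = 3.789/1 = 3.789
n/ν for G = 4.636/1 = 4.636
Smallest n/ν is L → limiting reagent.
theoretical n(X) = (1/1) × 3.789 = 3.789 mol → 551.7 g
% yield = 336 / 551.7 × 100 = 60.90 %

60.9 %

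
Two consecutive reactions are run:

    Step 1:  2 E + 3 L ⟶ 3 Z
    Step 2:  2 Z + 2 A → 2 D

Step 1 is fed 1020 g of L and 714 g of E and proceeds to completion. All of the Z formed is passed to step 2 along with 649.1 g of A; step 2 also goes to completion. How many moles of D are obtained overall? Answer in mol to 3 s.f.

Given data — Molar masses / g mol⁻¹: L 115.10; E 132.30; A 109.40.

Step 1:
n(L) = 1020 / 115.10 = 8.862 mol
n(E) = 714.0 / 132.30 = 5.397 mol
n/ν for L = 8.862/3 = 2.954
n/ν for E = 5.397/2 = 2.699
Smallest n/ν is E → limiting reagent.
n(Z) produced = (3/2) × 5.397 = 8.096 mol
Step 2:
n(Z) available = 8.096 mol
n(A) = 649.1 / 109.40 = 5.933 mol
n/ν for Z = 8.096/2 = 4.048
n/ν for A = 5.933/2 = 2.967
Smallest n/ν is A → limiting reagent.
n(D) = (2/2) × 5.933 = 5.933 mol

5.93 mol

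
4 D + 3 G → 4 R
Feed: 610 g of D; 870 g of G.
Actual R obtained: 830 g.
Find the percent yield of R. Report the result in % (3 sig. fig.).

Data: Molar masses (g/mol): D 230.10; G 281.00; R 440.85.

71.0 %

n(D) = 610.0 / 230.10 = 2.651 mol
n(G) = 870.0 / 281.00 = 3.096 mol
n/ν for D = 2.651/4 = 0.6628
n/ν for G = 3.096/3 = 1.032
Smallest n/ν is D → limiting reagent.
theoretical n(R) = (4/4) × 2.651 = 2.651 mol → 1169 g
% yield = 830 / 1169 × 100 = 71.00 %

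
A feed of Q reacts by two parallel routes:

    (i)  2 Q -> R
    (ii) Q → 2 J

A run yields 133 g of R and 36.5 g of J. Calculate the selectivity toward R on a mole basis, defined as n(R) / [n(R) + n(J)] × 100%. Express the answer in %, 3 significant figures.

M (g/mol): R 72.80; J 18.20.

n(R) = 133 / 72.80 = 1.827 mol
n(J) = 36.5 / 18.20 = 2.005 mol
selectivity = 1.827/(1.827+2.005) × 100 = 47.68 %

47.7 %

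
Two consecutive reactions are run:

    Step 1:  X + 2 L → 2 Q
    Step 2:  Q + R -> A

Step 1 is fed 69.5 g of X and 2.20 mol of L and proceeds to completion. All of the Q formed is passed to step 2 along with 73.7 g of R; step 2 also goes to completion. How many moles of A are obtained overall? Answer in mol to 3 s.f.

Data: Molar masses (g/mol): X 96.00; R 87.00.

Step 1:
n(X) = 69.50 / 96.00 = 0.7240 mol
n(L) = 2.200 mol
n/ν → X: 0.7240, L: 1.100; X is limiting.
n(Q) produced = (2/1) × 0.7240 = 1.448 mol
Step 2:
n(Q) available = 1.448 mol
n(R) = 73.70 / 87.00 = 0.8471 mol
n/ν → Q: 1.448, R: 0.8471; R is limiting.
n(A) = (1/1) × 0.8471 = 0.8471 mol

0.847 mol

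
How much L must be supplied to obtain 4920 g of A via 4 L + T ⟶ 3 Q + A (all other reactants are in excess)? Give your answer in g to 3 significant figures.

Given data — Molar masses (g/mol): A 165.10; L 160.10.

19100 g

n(A) = 4920 / 165.10 = 29.80 mol
n(L) = (4/1) × 29.80 = 119.2 mol
mass = 119.2 × 160.10 = 19080 g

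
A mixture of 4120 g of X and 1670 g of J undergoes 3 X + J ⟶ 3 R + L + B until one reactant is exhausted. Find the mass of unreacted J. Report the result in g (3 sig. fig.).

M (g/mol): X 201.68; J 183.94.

417 g

n(X) = 4120 / 201.68 = 20.43 mol
n(J) = 1670 / 183.94 = 9.079 mol
n/ν for X = 20.43/3 = 6.810
n/ν for J = 9.079/1 = 9.079
Smallest n/ν is X → limiting reagent.
J consumed = (1/3) × 20.43 = 6.810 mol
J remaining = 9.079 − 6.810 = 2.269 mol
mass = 2.269 × 183.94 = 417.4 g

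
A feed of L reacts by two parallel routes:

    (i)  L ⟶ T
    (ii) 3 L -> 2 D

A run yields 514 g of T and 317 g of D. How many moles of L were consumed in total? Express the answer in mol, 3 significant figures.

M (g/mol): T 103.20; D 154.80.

n(T) = 514 / 103.20 = 4.981 mol
n(D) = 317 / 154.80 = 2.048 mol
n(L) via (i) = (1/1)×4.981 = 4.981 mol
n(L) via (ii) = (3/2)×2.048 = 3.072 mol
total n(L) = 4.981 + 3.072 = 8.053 mol

8.05 mol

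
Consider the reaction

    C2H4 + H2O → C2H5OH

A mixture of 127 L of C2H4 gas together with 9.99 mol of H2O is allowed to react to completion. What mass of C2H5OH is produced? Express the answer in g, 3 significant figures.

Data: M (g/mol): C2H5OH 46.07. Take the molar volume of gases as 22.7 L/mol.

258 g

n(C2H4) = 127.0 / 22.7 = 5.595 mol
n(H2O) = 9.990 mol
n/ν for C2H4 = 5.595/1 = 5.595
n/ν for H2O = 9.990/1 = 9.990
Smallest n/ν is C2H4 → limiting reagent.
n(C2H5OH) = (1/1) × 5.595 = 5.595 mol
mass = 5.595 × 46.07 = 257.8 g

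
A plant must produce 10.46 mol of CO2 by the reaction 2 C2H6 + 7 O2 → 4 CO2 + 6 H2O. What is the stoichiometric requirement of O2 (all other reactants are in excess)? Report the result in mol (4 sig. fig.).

n(CO2) = 10.46 mol
n(O2) = (7/4) × 10.46 = 18.31 mol

18.31 mol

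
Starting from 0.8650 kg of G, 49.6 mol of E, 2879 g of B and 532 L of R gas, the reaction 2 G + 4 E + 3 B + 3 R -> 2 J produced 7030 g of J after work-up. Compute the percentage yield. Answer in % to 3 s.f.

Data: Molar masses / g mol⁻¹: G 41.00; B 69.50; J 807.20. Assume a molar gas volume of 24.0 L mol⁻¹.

n(G) = 0.8650×1000 / 41.00 = 21.10 mol
n(E) = 49.60 mol
n(B) = 2879 / 69.50 = 41.42 mol
n(R) = 532.0 / 24.0 = 22.17 mol
n/ν for G = 21.10/2 = 10.55
n/ν for E = 49.60/4 = 12.40
n/ν for B = 41.42/3 = 13.81
n/ν for R = 22.17/3 = 7.390
Smallest n/ν is R → limiting reagent.
theoretical n(J) = (2/3) × 22.17 = 14.78 mol → 11930 g
% yield = 7030 / 11930 × 100 = 58.93 %

58.9 %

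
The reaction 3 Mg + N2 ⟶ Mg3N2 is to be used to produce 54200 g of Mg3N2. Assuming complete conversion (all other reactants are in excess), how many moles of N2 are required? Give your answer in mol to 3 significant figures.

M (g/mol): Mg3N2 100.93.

537 mol

n(Mg3N2) = 54200 / 100.93 = 537.0 mol
n(N2) = (1/1) × 537.0 = 537.0 mol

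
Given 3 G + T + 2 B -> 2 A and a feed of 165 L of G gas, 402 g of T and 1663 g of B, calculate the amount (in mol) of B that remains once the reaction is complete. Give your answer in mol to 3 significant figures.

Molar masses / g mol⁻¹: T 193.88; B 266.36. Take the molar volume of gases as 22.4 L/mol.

n(G) = 165.0 / 22.4 = 7.366 mol
n(T) = 402.0 / 193.88 = 2.073 mol
n(B) = 1663 / 266.36 = 6.243 mol
n/ν → G: 2.455, T: 2.073, B: 3.122; T is limiting.
B consumed = (2/1) × 2.073 = 4.146 mol
B remaining = 6.243 − 4.146 = 2.097 mol

2.10 mol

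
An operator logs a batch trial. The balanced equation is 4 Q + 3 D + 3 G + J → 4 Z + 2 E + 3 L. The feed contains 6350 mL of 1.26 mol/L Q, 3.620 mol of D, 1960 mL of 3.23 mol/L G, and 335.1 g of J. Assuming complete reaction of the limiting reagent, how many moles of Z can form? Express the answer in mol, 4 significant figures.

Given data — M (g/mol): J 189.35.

4.827 mol

n(Q) = 1.26 × 6350/1000 = 8.001 mol
n(D) = 3.620 mol
n(G) = 3.23 × 1960/1000 = 6.331 mol
n(J) = 335.1 / 189.35 = 1.770 mol
n/ν for Q = 8.001/4 = 2.000
n/ν for D = 3.620/3 = 1.207
n/ν for G = 6.331/3 = 2.110
n/ν for J = 1.770/1 = 1.770
Smallest n/ν is D → limiting reagent.
n(Z) = (4/3) × 3.620 = 4.827 mol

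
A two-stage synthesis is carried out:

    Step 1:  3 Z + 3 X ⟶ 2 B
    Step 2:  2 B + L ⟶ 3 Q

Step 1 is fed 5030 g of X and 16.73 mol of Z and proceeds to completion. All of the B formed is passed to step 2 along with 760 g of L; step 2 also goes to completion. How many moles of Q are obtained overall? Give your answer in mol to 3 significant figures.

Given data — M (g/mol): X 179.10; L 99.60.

Step 1:
n(X) = 5030 / 179.10 = 28.08 mol
n(Z) = 16.73 mol
n/ν for X = 28.08/3 = 9.360
n/ν for Z = 16.73/3 = 5.577
Smallest n/ν is Z → limiting reagent.
n(B) produced = (2/3) × 16.73 = 11.15 mol
Step 2:
n(B) available = 11.15 mol
n(L) = 760.0 / 99.60 = 7.631 mol
n/ν for B = 11.15/2 = 5.575
n/ν for L = 7.631/1 = 7.631
Smallest n/ν is B → limiting reagent.
n(Q) = (3/2) × 11.15 = 16.73 mol

16.7 mol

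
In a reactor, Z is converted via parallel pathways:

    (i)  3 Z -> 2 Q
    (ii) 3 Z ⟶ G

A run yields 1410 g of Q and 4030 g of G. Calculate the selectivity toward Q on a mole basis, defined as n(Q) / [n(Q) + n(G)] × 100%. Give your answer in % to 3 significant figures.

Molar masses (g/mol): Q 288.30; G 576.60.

n(Q) = 1410 / 288.30 = 4.891 mol
n(G) = 4030 / 576.60 = 6.989 mol
selectivity = 4.891/(4.891+6.989) × 100 = 41.17 %

41.2 %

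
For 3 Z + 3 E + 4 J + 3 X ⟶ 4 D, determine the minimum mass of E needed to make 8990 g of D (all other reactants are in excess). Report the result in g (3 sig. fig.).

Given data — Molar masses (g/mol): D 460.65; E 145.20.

n(D) = 8990 / 460.65 = 19.52 mol
n(E) = (3/4) × 19.52 = 14.64 mol
mass = 14.64 × 145.20 = 2126 g

2130 g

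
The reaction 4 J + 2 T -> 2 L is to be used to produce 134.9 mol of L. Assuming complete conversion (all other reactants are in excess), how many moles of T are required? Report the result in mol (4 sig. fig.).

n(L) = 134.9 mol
n(T) = (2/2) × 134.9 = 134.9 mol

134.9 mol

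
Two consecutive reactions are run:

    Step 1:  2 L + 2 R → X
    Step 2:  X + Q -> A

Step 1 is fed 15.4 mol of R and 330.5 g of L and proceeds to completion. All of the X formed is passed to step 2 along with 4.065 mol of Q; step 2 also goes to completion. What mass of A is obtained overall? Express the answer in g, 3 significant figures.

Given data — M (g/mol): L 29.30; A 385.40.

1570 g

Step 1:
n(R) = 15.40 mol
n(L) = 330.5 / 29.30 = 11.28 mol
n/ν for R = 15.40/2 = 7.700
n/ν for L = 11.28/2 = 5.640
Smallest n/ν is L → limiting reagent.
n(X) produced = (1/2) × 11.28 = 5.640 mol
Step 2:
n(X) available = 5.640 mol
n(Q) = 4.065 mol
n/ν for X = 5.640/1 = 5.640
n/ν for Q = 4.065/1 = 4.065
Smallest n/ν is Q → limiting reagent.
n(A) = (1/1) × 4.065 = 4.065 mol
mass = 4.065 × 385.40 = 1567 g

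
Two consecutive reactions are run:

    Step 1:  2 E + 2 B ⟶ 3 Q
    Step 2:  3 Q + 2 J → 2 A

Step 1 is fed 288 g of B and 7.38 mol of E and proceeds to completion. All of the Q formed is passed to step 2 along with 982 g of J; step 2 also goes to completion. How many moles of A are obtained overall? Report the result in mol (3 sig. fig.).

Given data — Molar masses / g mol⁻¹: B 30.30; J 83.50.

Step 1:
n(B) = 288.0 / 30.30 = 9.505 mol
n(E) = 7.380 mol
n/ν for B = 9.505/2 = 4.753
n/ν for E = 7.380/2 = 3.690
Smallest n/ν is E → limiting reagent.
n(Q) produced = (3/2) × 7.380 = 11.07 mol
Step 2:
n(Q) available = 11.07 mol
n(J) = 982.0 / 83.50 = 11.76 mol
n/ν for Q = 11.07/3 = 3.690
n/ν for J = 11.76/2 = 5.880
Smallest n/ν is Q → limiting reagent.
n(A) = (2/3) × 11.07 = 7.380 mol

7.38 mol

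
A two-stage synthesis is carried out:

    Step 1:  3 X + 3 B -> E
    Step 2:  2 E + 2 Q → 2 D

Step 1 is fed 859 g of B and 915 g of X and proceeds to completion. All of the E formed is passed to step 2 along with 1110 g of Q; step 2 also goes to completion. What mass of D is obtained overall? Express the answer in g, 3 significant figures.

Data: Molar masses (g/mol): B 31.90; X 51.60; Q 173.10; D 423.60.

Step 1:
n(B) = 859.0 / 31.90 = 26.93 mol
n(X) = 915.0 / 51.60 = 17.73 mol
n/ν for B = 26.93/3 = 8.977
n/ν for X = 17.73/3 = 5.910
Smallest n/ν is X → limiting reagent.
n(E) produced = (1/3) × 17.73 = 5.910 mol
Step 2:
n(E) available = 5.910 mol
n(Q) = 1110 / 173.10 = 6.412 mol
n/ν for E = 5.910/2 = 2.955
n/ν for Q = 6.412/2 = 3.206
Smallest n/ν is E → limiting reagent.
n(D) = (2/2) × 5.910 = 5.910 mol
mass = 5.910 × 423.60 = 2503 g

2500 g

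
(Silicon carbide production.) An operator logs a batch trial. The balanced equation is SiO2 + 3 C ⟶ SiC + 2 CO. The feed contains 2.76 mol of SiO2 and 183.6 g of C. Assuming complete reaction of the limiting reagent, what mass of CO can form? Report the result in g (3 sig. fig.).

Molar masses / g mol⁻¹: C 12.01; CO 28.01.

n(SiO2) = 2.760 mol
n(C) = 183.6 / 12.01 = 15.29 mol
n/ν for SiO2 = 2.760/1 = 2.760
n/ν for C = 15.29/3 = 5.097
Smallest n/ν is SiO2 → limiting reagent.
n(CO) = (2/1) × 2.760 = 5.520 mol
mass = 5.520 × 28.01 = 154.6 g

155 g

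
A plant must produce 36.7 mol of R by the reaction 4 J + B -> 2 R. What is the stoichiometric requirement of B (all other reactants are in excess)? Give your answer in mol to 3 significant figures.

18.4 mol

n(R) = 36.70 mol
n(B) = (1/2) × 36.70 = 18.35 mol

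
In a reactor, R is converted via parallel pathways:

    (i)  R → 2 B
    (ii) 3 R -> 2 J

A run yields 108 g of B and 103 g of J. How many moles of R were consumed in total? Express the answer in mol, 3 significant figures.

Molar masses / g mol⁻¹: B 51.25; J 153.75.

n(B) = 108 / 51.25 = 2.107 mol
n(J) = 103 / 153.75 = 0.6699 mol
n(R) via (i) = (1/2)×2.107 = 1.054 mol
n(R) via (ii) = (3/2)×0.6699 = 1.005 mol
total n(R) = 1.054 + 1.005 = 2.059 mol

2.06 mol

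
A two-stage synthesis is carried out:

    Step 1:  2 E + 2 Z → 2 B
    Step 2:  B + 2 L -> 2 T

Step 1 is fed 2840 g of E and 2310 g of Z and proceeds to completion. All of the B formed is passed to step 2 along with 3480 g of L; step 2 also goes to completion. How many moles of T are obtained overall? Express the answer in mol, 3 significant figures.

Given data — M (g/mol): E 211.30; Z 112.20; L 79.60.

Step 1:
n(E) = 2840 / 211.30 = 13.44 mol
n(Z) = 2310 / 112.20 = 20.59 mol
n/ν for E = 13.44/2 = 6.720
n/ν for Z = 20.59/2 = 10.30
Smallest n/ν is E → limiting reagent.
n(B) produced = (2/2) × 13.44 = 13.44 mol
Step 2:
n(B) available = 13.44 mol
n(L) = 3480 / 79.60 = 43.72 mol
n/ν for B = 13.44/1 = 13.44
n/ν for L = 43.72/2 = 21.86
Smallest n/ν is B → limiting reagent.
n(T) = (2/1) × 13.44 = 26.88 mol

26.9 mol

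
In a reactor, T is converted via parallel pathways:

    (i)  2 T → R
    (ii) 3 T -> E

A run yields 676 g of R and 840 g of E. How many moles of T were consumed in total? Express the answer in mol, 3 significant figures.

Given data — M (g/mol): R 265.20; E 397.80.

n(R) = 676 / 265.20 = 2.549 mol
n(E) = 840 / 397.80 = 2.112 mol
n(T) via (i) = (2/1)×2.549 = 5.098 mol
n(T) via (ii) = (3/1)×2.112 = 6.336 mol
total n(T) = 5.098 + 6.336 = 11.43 mol

11.4 mol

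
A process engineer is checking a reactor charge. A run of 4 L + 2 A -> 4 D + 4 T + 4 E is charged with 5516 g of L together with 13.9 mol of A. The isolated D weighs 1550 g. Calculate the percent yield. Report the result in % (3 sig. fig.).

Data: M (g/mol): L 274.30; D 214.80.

n(L) = 5516 / 274.30 = 20.11 mol
n(A) = 13.90 mol
n/ν for L = 20.11/4 = 5.028
n/ν for A = 13.90/2 = 6.950
Smallest n/ν is L → limiting reagent.
theoretical n(D) = (4/4) × 20.11 = 20.11 mol → 4320 g
% yield = 1550 / 4320 × 100 = 35.88 %

35.9 %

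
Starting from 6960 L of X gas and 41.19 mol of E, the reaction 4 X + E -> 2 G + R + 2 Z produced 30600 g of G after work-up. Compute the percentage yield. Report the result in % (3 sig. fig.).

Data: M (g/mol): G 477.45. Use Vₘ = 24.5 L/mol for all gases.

n(X) = 6960 / 24.5 = 284.1 mol
n(E) = 41.19 mol
n/ν for X = 284.1/4 = 71.03
n/ν for E = 41.19/1 = 41.19
Smallest n/ν is E → limiting reagent.
theoretical n(G) = (2/1) × 41.19 = 82.38 mol → 39330 g
% yield = 30600 / 39330 × 100 = 77.80 %

77.8 %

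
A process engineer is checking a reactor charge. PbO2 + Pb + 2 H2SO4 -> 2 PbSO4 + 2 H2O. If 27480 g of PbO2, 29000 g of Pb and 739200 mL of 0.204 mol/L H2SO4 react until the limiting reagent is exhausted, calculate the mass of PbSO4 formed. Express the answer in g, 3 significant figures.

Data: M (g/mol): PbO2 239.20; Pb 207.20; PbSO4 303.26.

n(PbO2) = 27480 / 239.20 = 114.9 mol
n(Pb) = 29000 / 207.20 = 140.0 mol
n(H2SO4) = 0.204 × 739200/1000 = 150.8 mol
n/ν for PbO2 = 114.9/1 = 114.9
n/ν for Pb = 140.0/1 = 140.0
n/ν for H2SO4 = 150.8/2 = 75.40
Smallest n/ν is H2SO4 → limiting reagent.
n(PbSO4) = (2/2) × 150.8 = 150.8 mol
mass = 150.8 × 303.26 = 45730 g

45700 g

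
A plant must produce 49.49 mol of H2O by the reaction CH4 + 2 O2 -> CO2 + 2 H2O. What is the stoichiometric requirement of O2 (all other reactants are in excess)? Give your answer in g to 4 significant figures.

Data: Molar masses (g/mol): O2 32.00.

1584 g

n(H2O) = 49.49 mol
n(O2) = (2/2) × 49.49 = 49.49 mol
mass = 49.49 × 32.00 = 1584 g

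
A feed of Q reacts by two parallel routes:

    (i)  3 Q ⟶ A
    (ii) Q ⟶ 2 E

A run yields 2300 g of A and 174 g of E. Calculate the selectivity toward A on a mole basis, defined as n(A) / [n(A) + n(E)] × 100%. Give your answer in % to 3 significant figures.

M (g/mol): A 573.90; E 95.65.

n(A) = 2300 / 573.90 = 4.008 mol
n(E) = 174 / 95.65 = 1.819 mol
selectivity = 4.008/(4.008+1.819) × 100 = 68.78 %

68.8 %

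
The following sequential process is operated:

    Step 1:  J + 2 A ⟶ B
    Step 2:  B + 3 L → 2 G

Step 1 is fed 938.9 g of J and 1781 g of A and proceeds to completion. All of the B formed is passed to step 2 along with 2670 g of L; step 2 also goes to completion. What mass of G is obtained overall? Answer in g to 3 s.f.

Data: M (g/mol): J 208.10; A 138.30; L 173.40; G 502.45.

4530 g

Step 1:
n(J) = 938.9 / 208.10 = 4.512 mol
n(A) = 1781 / 138.30 = 12.88 mol
n/ν for J = 4.512/1 = 4.512
n/ν for A = 12.88/2 = 6.440
Smallest n/ν is J → limiting reagent.
n(B) produced = (1/1) × 4.512 = 4.512 mol
Step 2:
n(B) available = 4.512 mol
n(L) = 2670 / 173.40 = 15.40 mol
n/ν for B = 4.512/1 = 4.512
n/ν for L = 15.40/3 = 5.133
Smallest n/ν is B → limiting reagent.
n(G) = (2/1) × 4.512 = 9.024 mol
mass = 9.024 × 502.45 = 4534 g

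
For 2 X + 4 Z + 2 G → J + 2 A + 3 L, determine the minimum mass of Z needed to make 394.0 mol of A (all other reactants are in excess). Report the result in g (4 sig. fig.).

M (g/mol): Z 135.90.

107100 g

n(A) = 394.0 mol
n(Z) = (4/2) × 394.0 = 788.0 mol
mass = 788.0 × 135.90 = 107100 g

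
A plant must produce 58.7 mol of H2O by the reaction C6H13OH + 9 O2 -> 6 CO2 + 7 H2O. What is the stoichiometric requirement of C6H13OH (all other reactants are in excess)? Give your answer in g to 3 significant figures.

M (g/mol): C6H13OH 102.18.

n(H2O) = 58.70 mol
n(C6H13OH) = (1/7) × 58.70 = 8.386 mol
mass = 8.386 × 102.18 = 856.9 g

857 g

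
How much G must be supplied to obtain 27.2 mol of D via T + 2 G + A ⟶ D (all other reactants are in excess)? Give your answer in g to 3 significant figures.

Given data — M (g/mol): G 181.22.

n(D) = 27.20 mol
n(G) = (2/1) × 27.20 = 54.40 mol
mass = 54.40 × 181.22 = 9858 g

9860 g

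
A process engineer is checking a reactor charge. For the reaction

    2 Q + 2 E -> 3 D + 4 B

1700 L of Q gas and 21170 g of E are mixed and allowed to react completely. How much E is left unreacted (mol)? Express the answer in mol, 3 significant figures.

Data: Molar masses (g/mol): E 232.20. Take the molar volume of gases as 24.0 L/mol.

n(Q) = 1700 / 24.0 = 70.83 mol
n(E) = 21170 / 232.20 = 91.17 mol
n/ν for Q = 70.83/2 = 35.42
n/ν for E = 91.17/2 = 45.59
Smallest n/ν is Q → limiting reagent.
E consumed = (2/2) × 70.83 = 70.83 mol
E remaining = 91.17 − 70.83 = 20.34 mol

20.3 mol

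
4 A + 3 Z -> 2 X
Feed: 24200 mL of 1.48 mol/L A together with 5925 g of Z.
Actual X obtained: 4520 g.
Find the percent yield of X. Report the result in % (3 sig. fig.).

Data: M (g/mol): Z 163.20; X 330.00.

76.5 %

n(A) = 1.48 × 24200/1000 = 35.82 mol
n(Z) = 5925 / 163.20 = 36.31 mol
n/ν for A = 35.82/4 = 8.955
n/ν for Z = 36.31/3 = 12.10
Smallest n/ν is A → limiting reagent.
theoretical n(X) = (2/4) × 35.82 = 17.91 mol → 5910 g
% yield = 4520 / 5910 × 100 = 76.48 %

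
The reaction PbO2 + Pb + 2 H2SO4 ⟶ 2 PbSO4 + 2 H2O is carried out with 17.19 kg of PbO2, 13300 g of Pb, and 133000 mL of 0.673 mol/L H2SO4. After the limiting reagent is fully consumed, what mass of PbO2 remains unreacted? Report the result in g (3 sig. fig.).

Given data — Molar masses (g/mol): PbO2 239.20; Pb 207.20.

6480 g

n(PbO2) = 17.19×1000 / 239.20 = 71.86 mol
n(Pb) = 13300 / 207.20 = 64.19 mol
n(H2SO4) = 0.673 × 133000/1000 = 89.51 mol
n/ν for PbO2 = 71.86/1 = 71.86
n/ν for Pb = 64.19/1 = 64.19
n/ν for H2SO4 = 89.51/2 = 44.76
Smallest n/ν is H2SO4 → limiting reagent.
PbO2 consumed = (1/2) × 89.51 = 44.76 mol
PbO2 remaining = 71.86 − 44.76 = 27.10 mol
mass = 27.10 × 239.20 = 6482 g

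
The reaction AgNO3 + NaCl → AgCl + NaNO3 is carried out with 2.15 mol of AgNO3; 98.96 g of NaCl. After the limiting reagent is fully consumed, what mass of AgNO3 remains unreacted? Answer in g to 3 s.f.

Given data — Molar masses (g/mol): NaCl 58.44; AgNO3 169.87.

n(AgNO3) = 2.150 mol
n(NaCl) = 98.96 / 58.44 = 1.693 mol
n/ν for AgNO3 = 2.150/1 = 2.150
n/ν for NaCl = 1.693/1 = 1.693
Smallest n/ν is NaCl → limiting reagent.
AgNO3 consumed = (1/1) × 1.693 = 1.693 mol
AgNO3 remaining = 2.150 − 1.693 = 0.4570 mol
mass = 0.4570 × 169.87 = 77.63 g

77.6 g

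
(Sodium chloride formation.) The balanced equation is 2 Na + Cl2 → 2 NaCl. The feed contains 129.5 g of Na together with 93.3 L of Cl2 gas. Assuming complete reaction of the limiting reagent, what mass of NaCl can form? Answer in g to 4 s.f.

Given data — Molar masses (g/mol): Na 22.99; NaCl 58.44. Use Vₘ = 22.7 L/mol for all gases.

329.2 g

n(Na) = 129.5 / 22.99 = 5.633 mol
n(Cl2) = 93.30 / 22.7 = 4.110 mol
n/ν → Na: 2.817, Cl2: 4.110; Na is limiting.
n(NaCl) = (2/2) × 5.633 = 5.633 mol
mass = 5.633 × 58.44 = 329.2 g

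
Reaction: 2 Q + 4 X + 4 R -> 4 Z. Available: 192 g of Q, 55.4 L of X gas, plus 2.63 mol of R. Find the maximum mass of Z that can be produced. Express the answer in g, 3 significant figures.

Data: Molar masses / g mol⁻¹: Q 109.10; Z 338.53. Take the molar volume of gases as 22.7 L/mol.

n(Q) = 192.0 / 109.10 = 1.760 mol
n(X) = 55.40 / 22.7 = 2.441 mol
n(R) = 2.630 mol
n/ν → Q: 0.8800, X: 0.6103, R: 0.6575; X is limiting.
n(Z) = (4/4) × 2.441 = 2.441 mol
mass = 2.441 × 338.53 = 826.4 g

826 g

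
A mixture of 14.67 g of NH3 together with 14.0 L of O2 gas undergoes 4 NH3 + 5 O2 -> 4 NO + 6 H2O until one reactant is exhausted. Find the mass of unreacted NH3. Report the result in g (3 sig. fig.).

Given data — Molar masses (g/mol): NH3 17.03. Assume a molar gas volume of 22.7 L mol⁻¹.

6.27 g

n(NH3) = 14.67 / 17.03 = 0.8614 mol
n(O2) = 14.00 / 22.7 = 0.6167 mol
n/ν for NH3 = 0.8614/4 = 0.2154
n/ν for O2 = 0.6167/5 = 0.1233
Smallest n/ν is O2 → limiting reagent.
NH3 consumed = (4/5) × 0.6167 = 0.4934 mol
NH3 remaining = 0.8614 − 0.4934 = 0.3680 mol
mass = 0.3680 × 17.03 = 6.267 g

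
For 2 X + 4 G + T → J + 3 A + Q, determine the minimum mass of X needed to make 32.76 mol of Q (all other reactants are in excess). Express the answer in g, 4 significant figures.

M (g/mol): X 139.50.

n(Q) = 32.76 mol
n(X) = (2/1) × 32.76 = 65.52 mol
mass = 65.52 × 139.50 = 9140 g

9140 g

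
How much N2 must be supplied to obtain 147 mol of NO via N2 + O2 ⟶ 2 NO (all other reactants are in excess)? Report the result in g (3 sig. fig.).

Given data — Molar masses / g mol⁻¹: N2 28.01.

n(NO) = 147.0 mol
n(N2) = (1/2) × 147.0 = 73.50 mol
mass = 73.50 × 28.01 = 2059 g

2060 g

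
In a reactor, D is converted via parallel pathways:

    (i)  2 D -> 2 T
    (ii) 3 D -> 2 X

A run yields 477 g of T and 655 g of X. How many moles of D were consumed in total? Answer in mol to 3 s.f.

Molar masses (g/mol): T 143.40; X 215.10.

7.89 mol

n(T) = 477 / 143.40 = 3.326 mol
n(X) = 655 / 215.10 = 3.045 mol
n(D) via (i) = (2/2)×3.326 = 3.326 mol
n(D) via (ii) = (3/2)×3.045 = 4.568 mol
total n(D) = 3.326 + 4.568 = 7.894 mol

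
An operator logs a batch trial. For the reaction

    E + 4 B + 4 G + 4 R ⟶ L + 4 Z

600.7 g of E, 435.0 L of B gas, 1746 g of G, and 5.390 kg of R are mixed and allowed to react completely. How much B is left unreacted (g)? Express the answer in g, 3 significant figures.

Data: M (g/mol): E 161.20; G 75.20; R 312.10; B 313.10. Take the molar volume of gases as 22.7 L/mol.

1330 g

n(E) = 600.7 / 161.20 = 3.726 mol
n(B) = 435.0 / 22.7 = 19.16 mol
n(G) = 1746 / 75.20 = 23.22 mol
n(R) = 5.390×1000 / 312.10 = 17.27 mol
n/ν for E = 3.726/1 = 3.726
n/ν for B = 19.16/4 = 4.790
n/ν for G = 23.22/4 = 5.805
n/ν for R = 17.27/4 = 4.318
Smallest n/ν is E → limiting reagent.
B consumed = (4/1) × 3.726 = 14.90 mol
B remaining = 19.16 − 14.90 = 4.260 mol
mass = 4.260 × 313.10 = 1334 g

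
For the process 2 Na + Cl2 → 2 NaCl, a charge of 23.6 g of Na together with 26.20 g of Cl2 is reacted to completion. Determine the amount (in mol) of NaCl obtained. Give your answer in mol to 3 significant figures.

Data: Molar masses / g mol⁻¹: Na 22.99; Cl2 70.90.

n(Na) = 23.60 / 22.99 = 1.027 mol
n(Cl2) = 26.20 / 70.90 = 0.3695 mol
n/ν → Na: 0.5135, Cl2: 0.3695; Cl2 is limiting.
n(NaCl) = (2/1) × 0.3695 = 0.7390 mol

0.739 mol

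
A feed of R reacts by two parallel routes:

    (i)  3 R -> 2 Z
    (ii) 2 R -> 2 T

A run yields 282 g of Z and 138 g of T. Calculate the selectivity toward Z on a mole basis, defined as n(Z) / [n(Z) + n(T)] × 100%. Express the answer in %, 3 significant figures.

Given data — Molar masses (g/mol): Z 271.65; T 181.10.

57.7 %

n(Z) = 282 / 271.65 = 1.038 mol
n(T) = 138 / 181.10 = 0.7620 mol
selectivity = 1.038/(1.038+0.7620) × 100 = 57.67 %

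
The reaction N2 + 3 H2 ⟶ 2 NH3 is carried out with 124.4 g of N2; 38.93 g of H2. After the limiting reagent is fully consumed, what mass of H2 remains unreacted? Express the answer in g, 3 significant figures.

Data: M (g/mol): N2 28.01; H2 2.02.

n(N2) = 124.4 / 28.01 = 4.441 mol
n(H2) = 38.93 / 2.02 = 19.27 mol
n/ν for N2 = 4.441/1 = 4.441
n/ν for H2 = 19.27/3 = 6.423
Smallest n/ν is N2 → limiting reagent.
H2 consumed = (3/1) × 4.441 = 13.32 mol
H2 remaining = 19.27 − 13.32 = 5.950 mol
mass = 5.950 × 2.02 = 12.02 g

12.0 g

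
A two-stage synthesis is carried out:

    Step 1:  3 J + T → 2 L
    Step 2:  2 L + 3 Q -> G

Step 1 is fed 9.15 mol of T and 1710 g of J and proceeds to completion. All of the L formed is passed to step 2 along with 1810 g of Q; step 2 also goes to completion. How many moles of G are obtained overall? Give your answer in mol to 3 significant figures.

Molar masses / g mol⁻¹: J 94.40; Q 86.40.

Step 1:
n(T) = 9.150 mol
n(J) = 1710 / 94.40 = 18.11 mol
n/ν → T: 9.150, J: 6.037; J is limiting.
n(L) produced = (2/3) × 18.11 = 12.07 mol
Step 2:
n(L) available = 12.07 mol
n(Q) = 1810 / 86.40 = 20.95 mol
n/ν → L: 6.035, Q: 6.983; L is limiting.
n(G) = (1/2) × 12.07 = 6.035 mol

6.04 mol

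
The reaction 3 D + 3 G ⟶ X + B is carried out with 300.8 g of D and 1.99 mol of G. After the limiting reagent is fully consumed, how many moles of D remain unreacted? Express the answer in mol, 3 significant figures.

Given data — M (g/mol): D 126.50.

0.388 mol

n(D) = 300.8 / 126.50 = 2.378 mol
n(G) = 1.990 mol
n/ν for D = 2.378/3 = 0.7927
n/ν for G = 1.990/3 = 0.6633
Smallest n/ν is G → limiting reagent.
D consumed = (3/3) × 1.990 = 1.990 mol
D remaining = 2.378 − 1.990 = 0.3880 mol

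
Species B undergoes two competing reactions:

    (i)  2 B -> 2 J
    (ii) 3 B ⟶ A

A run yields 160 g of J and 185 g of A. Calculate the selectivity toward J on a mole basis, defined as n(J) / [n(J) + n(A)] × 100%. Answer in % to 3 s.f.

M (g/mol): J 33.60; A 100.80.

n(J) = 160 / 33.60 = 4.762 mol
n(A) = 185 / 100.80 = 1.835 mol
selectivity = 4.762/(4.762+1.835) × 100 = 72.18 %

72.2 %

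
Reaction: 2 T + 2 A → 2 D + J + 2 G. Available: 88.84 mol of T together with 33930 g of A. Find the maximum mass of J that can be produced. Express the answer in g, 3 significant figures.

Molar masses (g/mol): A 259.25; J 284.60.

n(T) = 88.84 mol
n(A) = 33930 / 259.25 = 130.9 mol
n/ν → T: 44.42, A: 65.45; T is limiting.
n(J) = (1/2) × 88.84 = 44.42 mol
mass = 44.42 × 284.60 = 12640 g

12600 g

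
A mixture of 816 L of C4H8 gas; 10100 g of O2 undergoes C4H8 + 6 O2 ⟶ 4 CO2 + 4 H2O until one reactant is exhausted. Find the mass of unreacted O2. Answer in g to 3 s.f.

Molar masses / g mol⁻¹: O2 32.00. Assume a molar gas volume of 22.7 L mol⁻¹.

n(C4H8) = 816.0 / 22.7 = 35.95 mol
n(O2) = 10100 / 32.00 = 315.6 mol
n/ν for C4H8 = 35.95/1 = 35.95
n/ν for O2 = 315.6/6 = 52.60
Smallest n/ν is C4H8 → limiting reagent.
O2 consumed = (6/1) × 35.95 = 215.7 mol
O2 remaining = 315.6 − 215.7 = 99.90 mol
mass = 99.90 × 32.00 = 3197 g

3200 g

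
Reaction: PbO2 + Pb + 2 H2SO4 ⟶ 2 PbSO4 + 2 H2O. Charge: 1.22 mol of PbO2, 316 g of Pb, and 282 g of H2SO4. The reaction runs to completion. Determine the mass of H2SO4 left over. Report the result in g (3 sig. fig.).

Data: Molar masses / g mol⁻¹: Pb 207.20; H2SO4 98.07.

42.7 g

n(PbO2) = 1.220 mol
n(Pb) = 316.0 / 207.20 = 1.525 mol
n(H2SO4) = 282.0 / 98.07 = 2.875 mol
n/ν → PbO2: 1.220, Pb: 1.525, H2SO4: 1.438; PbO2 is limiting.
H2SO4 consumed = (2/1) × 1.220 = 2.440 mol
H2SO4 remaining = 2.875 − 2.440 = 0.4350 mol
mass = 0.4350 × 98.07 = 42.66 g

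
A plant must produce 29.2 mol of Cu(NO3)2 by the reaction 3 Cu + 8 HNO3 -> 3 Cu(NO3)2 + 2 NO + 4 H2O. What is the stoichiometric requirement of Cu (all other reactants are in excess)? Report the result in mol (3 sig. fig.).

29.2 mol

n(Cu(NO3)2) = 29.20 mol
n(Cu) = (3/3) × 29.20 = 29.20 mol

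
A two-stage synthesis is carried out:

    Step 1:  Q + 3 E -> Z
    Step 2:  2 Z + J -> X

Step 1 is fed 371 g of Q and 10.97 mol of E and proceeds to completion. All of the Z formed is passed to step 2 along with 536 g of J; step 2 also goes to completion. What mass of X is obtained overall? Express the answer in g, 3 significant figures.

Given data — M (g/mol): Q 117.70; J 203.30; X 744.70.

1170 g

Step 1:
n(Q) = 371.0 / 117.70 = 3.152 mol
n(E) = 10.97 mol
n/ν for Q = 3.152/1 = 3.152
n/ν for E = 10.97/3 = 3.657
Smallest n/ν is Q → limiting reagent.
n(Z) produced = (1/1) × 3.152 = 3.152 mol
Step 2:
n(Z) available = 3.152 mol
n(J) = 536.0 / 203.30 = 2.636 mol
n/ν for Z = 3.152/2 = 1.576
n/ν for J = 2.636/1 = 2.636
Smallest n/ν is Z → limiting reagent.
n(X) = (1/2) × 3.152 = 1.576 mol
mass = 1.576 × 744.70 = 1174 g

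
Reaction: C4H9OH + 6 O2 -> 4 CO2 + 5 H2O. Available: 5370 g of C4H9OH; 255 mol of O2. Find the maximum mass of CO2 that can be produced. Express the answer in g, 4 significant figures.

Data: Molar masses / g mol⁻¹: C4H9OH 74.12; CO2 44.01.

n(C4H9OH) = 5370 / 74.12 = 72.45 mol
n(O2) = 255.0 mol
n/ν → C4H9OH: 72.45, O2: 42.50; O2 is limiting.
n(CO2) = (4/6) × 255.0 = 170.0 mol
mass = 170.0 × 44.01 = 7482 g

7482 g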